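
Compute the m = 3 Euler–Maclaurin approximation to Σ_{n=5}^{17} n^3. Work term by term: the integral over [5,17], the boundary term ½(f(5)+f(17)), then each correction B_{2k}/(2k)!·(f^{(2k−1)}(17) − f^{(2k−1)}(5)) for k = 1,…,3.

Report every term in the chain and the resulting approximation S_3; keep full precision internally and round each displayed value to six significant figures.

S_3 ≈ 23309.0

Integral: ∫_5^17 x^3 dx = 20724.0.
½[f(5) + f(17)] = ½[125.000 + 4913.00] = 2519.00.
So far: 23243.0.
Correction k=1: B_{2}/2! · (f^{(1)}(17) − f^{(1)}(5)) = 1/12 · (867.000 − 75.0000) = 66.0000.
Partial sum through k=1: 23309.0.
Correction k=2: B_{4}/4! · (f^{(3)}(17) − f^{(3)}(5)) = −1/720 · (6.00000 − 6.00000) = 0.00000.
Partial sum through k=2: 23309.0.
Correction k=3: B_{6}/6! · (f^{(5)}(17) − f^{(5)}(5)) = 1/30240 · (0.00000 − 0.00000) = 0.00000.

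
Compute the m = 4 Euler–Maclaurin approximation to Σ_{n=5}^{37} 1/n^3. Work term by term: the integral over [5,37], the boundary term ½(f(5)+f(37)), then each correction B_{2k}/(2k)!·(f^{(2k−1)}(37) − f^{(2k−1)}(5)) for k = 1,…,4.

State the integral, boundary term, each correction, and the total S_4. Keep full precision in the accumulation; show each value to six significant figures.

S_4 ≈ 0.0240394

∫_5^37 1/x^3 dx evaluates to 0.0196348.
Endpoint term: (f(5) + f(37))/2 = (0.00800000 + 1.97422e-05)/2 = 0.00400987.
So far: 0.0236446.
k=1: B_{2}/(2)! × [f^{(1)}(37) − f^{(1)}(5)] = 1/12 × (-1.60072e-06 − (-0.00480000)) = 0.000399867.
Running total after k=1: 0.0240445.
k=2: B_{4}/(4)! × [f^{(3)}(37) − f^{(3)}(5)] = −1/720 × (-2.33852e-08 − (-0.00384000)) = -5.33330e-06.
Running total after k=2: 0.0240392.
k=3: B_{6}/(6)! × [f^{(5)}(37) − f^{(5)}(5)] = 1/30240 × (-7.17442e-10 − (-0.00645120)) = 2.13333e-07.
Running total after k=3: 0.0240394.
k=4: B_{8}/(8)! × [f^{(7)}(37) − f^{(7)}(5)] = −1/1209600 × (-3.77325e-11 − (-0.0185795)) = -1.53600e-08.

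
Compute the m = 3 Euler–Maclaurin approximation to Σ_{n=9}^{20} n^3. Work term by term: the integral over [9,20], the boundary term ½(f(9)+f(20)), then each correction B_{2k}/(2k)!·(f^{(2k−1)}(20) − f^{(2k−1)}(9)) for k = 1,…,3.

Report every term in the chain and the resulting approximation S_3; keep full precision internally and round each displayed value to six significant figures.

Integral: ∫_9^20 x^3 dx = 38359.8.
½[f(9) + f(20)] = ½[729.000 + 8000.00] = 4364.50.
Running total after boundary: 42724.2.
k=1: B_{2}/(2)! × [f^{(1)}(20) − f^{(1)}(9)] = 1/12 × (1200.00 − 243.000) = 79.7500.
Partial sum through k=1: 42804.0.
k=2: B_{4}/(4)! × [f^{(3)}(20) − f^{(3)}(9)] = −1/720 × (6.00000 − 6.00000) = 0.00000.
Partial sum through k=2: 42804.0.
k=3: B_{6}/(6)! × [f^{(5)}(20) − f^{(5)}(9)] = 1/30240 × (0.00000 − 0.00000) = 0.00000.

S_3 ≈ 42804.0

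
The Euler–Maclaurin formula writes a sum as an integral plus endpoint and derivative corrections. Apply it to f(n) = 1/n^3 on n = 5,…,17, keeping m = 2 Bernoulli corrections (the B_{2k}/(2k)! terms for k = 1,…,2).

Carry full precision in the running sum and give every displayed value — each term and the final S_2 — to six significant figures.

S_2 ≈ 0.0227633

∫_5^17 1/x^3 dx evaluates to 0.0182699.
Endpoint term: (f(5) + f(17))/2 = (0.00800000 + 0.000203542)/2 = 0.00410177.
So far: 0.0223717.
k=1: B_{2}/(2)! × [f^{(1)}(17) − f^{(1)}(5)] = 1/12 × (-3.59191e-05 − (-0.00480000)) = 0.000397007.
Partial sum through k=1: 0.0227687.
k=2: B_{4}/(4)! × [f^{(3)}(17) − f^{(3)}(5)] = −1/720 × (-2.48575e-06 − (-0.00384000)) = -5.32988e-06.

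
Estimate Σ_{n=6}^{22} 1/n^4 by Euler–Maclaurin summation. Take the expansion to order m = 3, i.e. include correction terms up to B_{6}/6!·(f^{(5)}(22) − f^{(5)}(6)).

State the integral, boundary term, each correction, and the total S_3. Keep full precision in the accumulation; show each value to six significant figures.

S_3 ≈ 0.00194207

Integral: ∫_6^22 1/x^4 dx = 0.00151191.
Boundary: ½(f(6) + f(22)) = ½(0.000771605 + 4.26883e-06) = 0.000387937.
Integral + boundary = 0.00189984.
Correction k=1: B_{2}/2! · (f^{(1)}(22) − f^{(1)}(6)) = 1/12 · (-7.76152e-07 − (-0.000514403)) = 4.28023e-05.
Partial sum through k=1: 0.00194264.
Correction k=2: B_{4}/4! · (f^{(3)}(22) − f^{(3)}(6)) = −1/720 · (-4.81086e-08 − (-0.000428669)) = -5.95307e-07.
Partial sum through k=2: 0.00194205.
Correction k=3: B_{6}/6! · (f^{(5)}(22) − f^{(5)}(6)) = 1/30240 · (-5.56628e-09 − (-0.000666819)) = 2.20507e-08.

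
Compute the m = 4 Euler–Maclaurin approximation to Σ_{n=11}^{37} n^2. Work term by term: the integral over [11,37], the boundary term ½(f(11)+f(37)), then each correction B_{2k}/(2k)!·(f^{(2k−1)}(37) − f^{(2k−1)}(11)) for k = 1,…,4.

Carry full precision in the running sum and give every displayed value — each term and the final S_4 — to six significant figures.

The integral term ∫_11^37 x^2 dx = 16440.7.
½[f(11) + f(37)] = ½[121.000 + 1369.00] = 745.000.
Running total after boundary: 17185.7.
Order-1 term: 1/12 · (74.0000 − 22.0000) = 4.33333.
After k=1: 17190.0.
Order-2 term: −1/720 · (0.00000 − 0.00000) = 0.00000.
After k=2: 17190.0.
Order-3 term: 1/30240 · (0.00000 − 0.00000) = 0.00000.
After k=3: 17190.0.
Order-4 term: −1/1209600 · (0.00000 − 0.00000) = 0.00000.

S_4 ≈ 17190.0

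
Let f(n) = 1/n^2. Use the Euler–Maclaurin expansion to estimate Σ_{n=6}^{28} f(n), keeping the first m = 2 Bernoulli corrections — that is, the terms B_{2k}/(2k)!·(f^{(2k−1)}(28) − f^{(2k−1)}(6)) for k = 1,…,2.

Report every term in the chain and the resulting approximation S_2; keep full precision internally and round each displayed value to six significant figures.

The integral term ∫_6^28 1/x^2 dx = 0.130952.
Endpoint term: (f(6) + f(28))/2 = (0.0277778 + 0.00127551)/2 = 0.0145266.
Integral + boundary = 0.145479.
k=1: B_{2}/(2)! × [f^{(1)}(28) − f^{(1)}(6)] = 1/12 × (-9.11079e-05 − (-0.00925926)) = 0.000764013.
Running total after k=1: 0.146243.
k=2: B_{4}/(4)! × [f^{(3)}(28) − f^{(3)}(6)] = −1/720 × (-1.39451e-06 − (-0.00308642)) = -4.28476e-06.

S_2 ≈ 0.146239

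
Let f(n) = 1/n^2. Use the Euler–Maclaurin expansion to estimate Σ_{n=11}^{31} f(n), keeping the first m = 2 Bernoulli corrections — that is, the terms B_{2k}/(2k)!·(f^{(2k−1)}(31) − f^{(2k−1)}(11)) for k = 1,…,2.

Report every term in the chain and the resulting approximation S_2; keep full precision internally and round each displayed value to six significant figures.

S_2 ≈ 0.0634230

∫_11^31 1/x^2 dx evaluates to 0.0586510.
Boundary: ½(f(11) + f(31)) = ½(0.00826446 + 0.00104058) = 0.00465252.
Running total after boundary: 0.0633035.
k=1: B_{2}/(2)! × [f^{(1)}(31) − f^{(1)}(11)] = 1/12 × (-6.71344e-05 − (-0.00150263)) = 0.000119625.
Partial sum through k=1: 0.0634232.
k=2: B_{4}/(4)! × [f^{(3)}(31) − f^{(3)}(11)] = −1/720 × (-8.38306e-07 − (-0.000149021)) = -2.05809e-07.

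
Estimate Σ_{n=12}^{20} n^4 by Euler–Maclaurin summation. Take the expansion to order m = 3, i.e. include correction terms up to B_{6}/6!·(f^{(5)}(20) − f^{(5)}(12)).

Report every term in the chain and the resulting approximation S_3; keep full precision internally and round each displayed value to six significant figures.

S_3 ≈ 682692

Integral: ∫_12^20 x^4 dx = 590234.
Boundary: ½(f(12) + f(20)) = ½(20736.0 + 160000) = 90368.0.
Running total after boundary: 680602.
Order-1 term: 1/12 · (32000.0 − 6912.00) = 2090.67.
Running total after k=1: 682692.
Order-2 term: −1/720 · (480.000 − 288.000) = -0.266667.
Running total after k=2: 682692.
Order-3 term: 1/30240 · (0.00000 − 0.00000) = 0.00000.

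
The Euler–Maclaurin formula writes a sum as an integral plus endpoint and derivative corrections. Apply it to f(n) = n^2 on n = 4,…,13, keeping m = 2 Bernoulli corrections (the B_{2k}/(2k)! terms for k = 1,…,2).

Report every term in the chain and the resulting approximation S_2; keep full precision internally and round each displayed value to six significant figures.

S_2 ≈ 805.000

∫_4^13 x^2 dx evaluates to 711.000.
½[f(4) + f(13)] = ½[16.0000 + 169.000] = 92.5000.
Running total after boundary: 803.500.
Correction k=1: B_{2}/2! · (f^{(1)}(13) − f^{(1)}(4)) = 1/12 · (26.0000 − 8.00000) = 1.50000.
Partial sum through k=1: 805.000.
Correction k=2: B_{4}/4! · (f^{(3)}(13) − f^{(3)}(4)) = −1/720 · (0.00000 − 0.00000) = 0.00000.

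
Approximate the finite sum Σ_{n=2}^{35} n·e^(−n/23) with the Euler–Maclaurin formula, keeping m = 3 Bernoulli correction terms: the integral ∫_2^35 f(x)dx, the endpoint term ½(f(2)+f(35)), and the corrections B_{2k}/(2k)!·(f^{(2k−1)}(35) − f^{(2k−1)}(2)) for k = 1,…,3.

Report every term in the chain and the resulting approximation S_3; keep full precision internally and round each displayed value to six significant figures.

S_3 ≈ 240.516

∫_2^35 x·e^(−x/23) dx evaluates to 235.858.
Endpoint term: (f(2) + f(35))/2 = (1.83343 + 7.64161)/2 = 4.73752.
So far: 240.595.
Correction k=1: B_{2}/2! · (f^{(1)}(35) − f^{(1)}(2)) = 1/12 · (-0.113912 − 0.837002) = -0.0792429.
After k=1: 240.516.
Correction k=2: B_{4}/4! · (f^{(3)}(35) − f^{(3)}(2)) = −1/720 · (0.000610116 − 0.00504808) = 6.16384e-06.
After k=2: 240.516.
Correction k=3: B_{6}/6! · (f^{(5)}(35) − f^{(5)}(2)) = 1/30240 · (2.71374e-06 − 1.60944e-05) = -4.42482e-10.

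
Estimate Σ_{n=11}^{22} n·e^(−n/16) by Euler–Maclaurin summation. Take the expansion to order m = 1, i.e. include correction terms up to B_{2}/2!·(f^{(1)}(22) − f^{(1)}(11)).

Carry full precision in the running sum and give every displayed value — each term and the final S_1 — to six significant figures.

S_1 ≈ 69.0226

The integral term ∫_11^22 x·e^(−x/16) dx = 63.4968.
Endpoint term: (f(11) + f(22))/2 = (5.53115 + 5.56247)/2 = 5.54681.
Running total after boundary: 69.0436.
Correction k=1: B_{2}/2! · (f^{(1)}(22) − f^{(1)}(11)) = 1/12 · (-0.0948148 − 0.157135) = -0.0209958.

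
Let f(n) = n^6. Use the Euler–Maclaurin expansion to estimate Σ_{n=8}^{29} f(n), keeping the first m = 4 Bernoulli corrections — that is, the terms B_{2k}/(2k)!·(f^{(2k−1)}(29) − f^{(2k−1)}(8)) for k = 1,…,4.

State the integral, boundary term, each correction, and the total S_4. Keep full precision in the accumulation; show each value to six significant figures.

S_4 ≈ 2.77175e+09

The integral term ∫_8^29 x^6 dx = 2.46397e+09.
½[f(8) + f(29)] = ½[262144 + 5.94823e+08] = 2.97543e+08.
Integral + boundary = 2.76151e+09.
k=1: B_{2}/(2)! × [f^{(1)}(29) − f^{(1)}(8)] = 1/12 × (1.23067e+08 − 196608) = 1.02392e+07.
Running total after k=1: 2.77175e+09.
k=2: B_{4}/(4)! × [f^{(3)}(29) − f^{(3)}(8)] = −1/720 × (2.92668e+06 − 61440.0) = -3979.50.
Running total after k=2: 2.77175e+09.
k=3: B_{6}/(6)! × [f^{(5)}(29) − f^{(5)}(8)] = 1/30240 × (20880.0 − 5760.00) = 0.500000.
Running total after k=3: 2.77175e+09.
k=4: B_{8}/(8)! × [f^{(7)}(29) − f^{(7)}(8)] = −1/1209600 × (0.00000 − 0.00000) = 0.00000.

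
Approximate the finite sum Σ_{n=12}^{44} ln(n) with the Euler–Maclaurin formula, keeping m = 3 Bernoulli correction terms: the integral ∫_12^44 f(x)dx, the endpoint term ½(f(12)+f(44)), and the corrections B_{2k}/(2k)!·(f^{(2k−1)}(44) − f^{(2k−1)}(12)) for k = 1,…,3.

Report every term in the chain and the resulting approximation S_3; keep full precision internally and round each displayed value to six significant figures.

Integral: ∫_12^44 ln(x) dx = 104.685.
½[f(12) + f(44)] = ½[2.48491 + 3.78419] = 3.13455.
Running total after boundary: 107.820.
Order-1 term: 1/12 · (0.0227273 − 0.0833333) = -0.00505051.
After k=1: 107.815.
Order-2 term: −1/720 · (2.34786e-05 − 0.00115741) = 1.57490e-06.
After k=2: 107.815.
Order-3 term: 1/30240 · (1.45528e-07 − 9.64506e-05) = -3.18469e-09.

S_3 ≈ 107.815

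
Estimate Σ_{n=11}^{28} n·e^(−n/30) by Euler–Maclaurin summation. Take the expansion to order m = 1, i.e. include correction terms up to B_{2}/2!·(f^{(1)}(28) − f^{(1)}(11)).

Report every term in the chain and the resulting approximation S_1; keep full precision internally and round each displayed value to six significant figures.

∫_11^28 x·e^(−x/30) dx evaluates to 168.201.
½[f(11) + f(28)] = ½[7.62345 + 11.0107] = 9.31709.
So far: 177.518.
Correction k=1: B_{2}/2! · (f^{(1)}(28) − f^{(1)}(11)) = 1/12 · (0.0262160 − 0.438926) = -0.0343925.

S_1 ≈ 177.484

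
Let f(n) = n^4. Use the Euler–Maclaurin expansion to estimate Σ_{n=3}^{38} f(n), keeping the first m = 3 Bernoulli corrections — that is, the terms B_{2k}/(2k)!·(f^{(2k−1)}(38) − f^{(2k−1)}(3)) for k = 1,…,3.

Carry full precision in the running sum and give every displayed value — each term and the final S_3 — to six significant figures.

S_3 ≈ 1.69079e+07

∫_3^38 x^4 dx evaluates to 1.58470e+07.
½[f(3) + f(38)] = ½[81.0000 + 2.08514e+06] = 1.04261e+06.
Running total after boundary: 1.68896e+07.
k=1: B_{2}/(2)! × [f^{(1)}(38) − f^{(1)}(3)] = 1/12 × (219488 − 108.000) = 18281.7.
Running total after k=1: 1.69079e+07.
k=2: B_{4}/(4)! × [f^{(3)}(38) − f^{(3)}(3)] = −1/720 × (912.000 − 72.0000) = -1.16667.
Running total after k=2: 1.69079e+07.
k=3: B_{6}/(6)! × [f^{(5)}(38) − f^{(5)}(3)] = 1/30240 × (0.00000 − 0.00000) = 0.00000.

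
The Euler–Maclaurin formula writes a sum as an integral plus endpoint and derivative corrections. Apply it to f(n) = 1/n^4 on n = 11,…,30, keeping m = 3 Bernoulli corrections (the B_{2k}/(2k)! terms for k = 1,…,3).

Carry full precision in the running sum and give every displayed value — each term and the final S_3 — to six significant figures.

S_3 ≈ 0.000274908

The integral term ∫_11^30 1/x^4 dx = 0.000238093.
Endpoint term: (f(11) + f(30))/2 = (6.83013e-05 + 1.23457e-06)/2 = 3.47680e-05.
So far: 0.000272861.
k=1: B_{2}/(2)! × [f^{(1)}(30) − f^{(1)}(11)] = 1/12 × (-1.64609e-07 − (-2.48369e-05)) = 2.05602e-06.
Partial sum through k=1: 0.000274917.
k=2: B_{4}/(4)! × [f^{(3)}(30) − f^{(3)}(11)] = −1/720 × (-5.48697e-09 − (-6.15790e-06)) = -8.54501e-09.
Partial sum through k=2: 0.000274908.
k=3: B_{6}/(6)! × [f^{(5)}(30) − f^{(5)}(11)] = 1/30240 × (-3.41411e-10 − (-2.84994e-06)) = 9.42326e-11.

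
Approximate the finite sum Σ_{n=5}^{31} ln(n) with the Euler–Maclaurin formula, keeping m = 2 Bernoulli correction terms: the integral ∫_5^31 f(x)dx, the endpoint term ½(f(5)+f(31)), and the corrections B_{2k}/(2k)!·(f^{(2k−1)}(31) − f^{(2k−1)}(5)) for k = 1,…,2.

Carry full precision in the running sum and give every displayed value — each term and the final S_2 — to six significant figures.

∫_5^31 ln(x) dx evaluates to 72.4064.
½[f(5) + f(31)] = ½[1.60944 + 3.43399] = 2.52171.
Integral + boundary = 74.9281.
k=1: B_{2}/(2)! × [f^{(1)}(31) − f^{(1)}(5)] = 1/12 × (0.0322581 − 0.200000) = -0.0139785.
Running total after k=1: 74.9141.
k=2: B_{4}/(4)! × [f^{(3)}(31) − f^{(3)}(5)] = −1/720 × (6.71344e-05 − 0.0160000) = 2.21290e-05.

S_2 ≈ 74.9142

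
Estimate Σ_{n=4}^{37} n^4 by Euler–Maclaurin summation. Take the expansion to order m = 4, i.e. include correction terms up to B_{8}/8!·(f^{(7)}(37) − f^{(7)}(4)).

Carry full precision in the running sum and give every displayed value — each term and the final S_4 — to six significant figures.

S_4 ≈ 1.48227e+07

The integral term ∫_4^37 x^4 dx = 1.38686e+07.
½[f(4) + f(37)] = ½[256.000 + 1.87416e+06] = 937208.
Running total after boundary: 1.48058e+07.
k=1: B_{2}/(2)! × [f^{(1)}(37) − f^{(1)}(4)] = 1/12 × (202612 − 256.000) = 16863.0.
After k=1: 1.48227e+07.
k=2: B_{4}/(4)! × [f^{(3)}(37) − f^{(3)}(4)] = −1/720 × (888.000 − 96.0000) = -1.10000.
After k=2: 1.48227e+07.
k=3: B_{6}/(6)! × [f^{(5)}(37) − f^{(5)}(4)] = 1/30240 × (0.00000 − 0.00000) = 0.00000.
After k=3: 1.48227e+07.
k=4: B_{8}/(8)! × [f^{(7)}(37) − f^{(7)}(4)] = −1/1209600 × (0.00000 − 0.00000) = 0.00000.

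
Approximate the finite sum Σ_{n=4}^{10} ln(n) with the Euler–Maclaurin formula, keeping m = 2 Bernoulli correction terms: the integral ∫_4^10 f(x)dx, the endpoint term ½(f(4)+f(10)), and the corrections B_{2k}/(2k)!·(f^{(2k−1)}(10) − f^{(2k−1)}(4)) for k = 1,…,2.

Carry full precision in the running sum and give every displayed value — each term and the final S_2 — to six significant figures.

S_2 ≈ 13.3127

Integral: ∫_4^10 ln(x) dx = 11.4807.
Endpoint term: (f(4) + f(10))/2 = (1.38629 + 2.30259)/2 = 1.84444.
Integral + boundary = 13.3251.
k=1: B_{2}/(2)! × [f^{(1)}(10) − f^{(1)}(4)] = 1/12 × (0.100000 − 0.250000) = -0.0125000.
After k=1: 13.3126.
k=2: B_{4}/(4)! × [f^{(3)}(10) − f^{(3)}(4)] = −1/720 × (0.00200000 − 0.0312500) = 4.06250e-05.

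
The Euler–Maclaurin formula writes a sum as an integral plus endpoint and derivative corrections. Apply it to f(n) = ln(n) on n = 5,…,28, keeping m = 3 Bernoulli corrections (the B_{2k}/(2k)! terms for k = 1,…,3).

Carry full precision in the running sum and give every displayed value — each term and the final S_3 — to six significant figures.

∫_5^28 ln(x) dx evaluates to 62.2545.
Endpoint term: (f(5) + f(28))/2 = (1.60944 + 3.33220)/2 = 2.47082.
Running total after boundary: 64.7254.
Order-1 term: 1/12 · (0.0357143 − 0.200000) = -0.0136905.
Partial sum through k=1: 64.7117.
Order-2 term: −1/720 · (9.11079e-05 − 0.0160000) = 2.20957e-05.
Partial sum through k=2: 64.7117.
Order-3 term: 1/30240 · (1.39451e-06 − 0.00768000) = -2.53922e-07.

S_3 ≈ 64.7117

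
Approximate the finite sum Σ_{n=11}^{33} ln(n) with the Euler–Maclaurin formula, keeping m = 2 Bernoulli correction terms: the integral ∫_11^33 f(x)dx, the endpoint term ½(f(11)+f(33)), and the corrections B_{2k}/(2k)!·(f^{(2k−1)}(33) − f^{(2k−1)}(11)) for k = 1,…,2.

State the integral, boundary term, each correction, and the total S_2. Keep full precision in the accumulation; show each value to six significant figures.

The integral term ∫_11^33 ln(x) dx = 67.0079.
Boundary: ½(f(11) + f(33)) = ½(2.39790 + 3.49651) = 2.94720.
Running total after boundary: 69.9551.
k=1: B_{2}/(2)! × [f^{(1)}(33) − f^{(1)}(11)] = 1/12 × (0.0303030 − 0.0909091) = -0.00505051.
Partial sum through k=1: 69.9501.
k=2: B_{4}/(4)! × [f^{(3)}(33) − f^{(3)}(11)] = −1/720 × (5.56529e-05 − 0.00150263) = 2.00969e-06.

S_2 ≈ 69.9501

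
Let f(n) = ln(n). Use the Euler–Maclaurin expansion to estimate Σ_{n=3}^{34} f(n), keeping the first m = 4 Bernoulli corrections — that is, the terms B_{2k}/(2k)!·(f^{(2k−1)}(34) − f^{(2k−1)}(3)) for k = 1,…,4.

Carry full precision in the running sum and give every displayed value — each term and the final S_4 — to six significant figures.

The integral term ∫_3^34 ln(x) dx = 85.6004.
Endpoint term: (f(3) + f(34))/2 = (1.09861 + 3.52636)/2 = 2.31249.
Running total after boundary: 87.9129.
Order-1 term: 1/12 · (0.0294118 − 0.333333) = -0.0253268.
Partial sum through k=1: 87.8876.
Order-2 term: −1/720 · (5.08854e-05 − 0.0740741) = 0.000102810.
Partial sum through k=2: 87.8877.
Order-3 term: 1/30240 · (5.28222e-07 − 0.0987654) = -3.26604e-06.
Partial sum through k=3: 87.8877.
Order-4 term: −1/1209600 · (1.37082e-08 − 0.329218) = 2.72171e-07.

S_4 ≈ 87.8877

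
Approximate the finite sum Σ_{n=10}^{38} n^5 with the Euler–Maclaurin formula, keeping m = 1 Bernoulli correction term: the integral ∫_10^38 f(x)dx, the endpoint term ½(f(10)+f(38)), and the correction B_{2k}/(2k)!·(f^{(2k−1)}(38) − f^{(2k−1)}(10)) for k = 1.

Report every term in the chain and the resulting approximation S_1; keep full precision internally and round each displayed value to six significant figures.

S_1 ≈ 5.42188e+08

The integral term ∫_10^38 x^5 dx = 5.01656e+08.
Boundary: ½(f(10) + f(38)) = ½(100000 + 7.92352e+07) = 3.96676e+07.
Running total after boundary: 5.41324e+08.
Correction k=1: B_{2}/2! · (f^{(1)}(38) − f^{(1)}(10)) = 1/12 · (1.04257e+07 − 50000.0) = 864640.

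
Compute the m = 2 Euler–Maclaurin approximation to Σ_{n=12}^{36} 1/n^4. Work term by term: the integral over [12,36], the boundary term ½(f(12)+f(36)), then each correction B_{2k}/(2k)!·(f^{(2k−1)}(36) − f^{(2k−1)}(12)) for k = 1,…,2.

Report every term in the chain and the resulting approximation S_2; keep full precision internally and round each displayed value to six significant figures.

S_2 ≈ 0.000211497

The integral term ∫_12^36 1/x^4 dx = 0.000185757.
Endpoint term: (f(12) + f(36))/2 = (4.82253e-05 + 5.95374e-07)/2 = 2.44103e-05.
So far: 0.000210167.
Correction k=1: B_{2}/2! · (f^{(1)}(36) − f^{(1)}(12)) = 1/12 · (-6.61527e-08 − (-1.60751e-05)) = 1.33408e-06.
After k=1: 0.000211501.
Correction k=2: B_{4}/4! · (f^{(3)}(36) − f^{(3)}(12)) = −1/720 · (-1.53131e-09 − (-3.34898e-06)) = -4.64923e-09.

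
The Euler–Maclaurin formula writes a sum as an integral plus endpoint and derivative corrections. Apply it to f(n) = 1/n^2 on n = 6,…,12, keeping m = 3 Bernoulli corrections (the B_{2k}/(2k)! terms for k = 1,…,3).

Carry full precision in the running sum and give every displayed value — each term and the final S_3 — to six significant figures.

The integral term ∫_6^12 1/x^2 dx = 0.0833333.
½[f(6) + f(12)] = ½[0.0277778 + 0.00694444] = 0.0173611.
Running total after boundary: 0.100694.
Order-1 term: 1/12 · (-0.00115741 − (-0.00925926)) = 0.000675154.
Running total after k=1: 0.101370.
Order-2 term: −1/720 · (-9.64506e-05 − (-0.00308642)) = -4.15273e-06.
Running total after k=2: 0.101365.
Order-3 term: 1/30240 · (-2.00939e-05 − (-0.00257202)) = 8.43890e-08.

S_3 ≈ 0.101366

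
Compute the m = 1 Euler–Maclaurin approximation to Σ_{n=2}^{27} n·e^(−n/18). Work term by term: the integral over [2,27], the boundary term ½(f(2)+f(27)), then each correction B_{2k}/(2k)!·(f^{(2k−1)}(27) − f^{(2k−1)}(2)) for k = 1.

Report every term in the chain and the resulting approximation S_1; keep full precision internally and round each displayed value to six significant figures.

S_1 ≈ 145.238

Integral: ∫_2^27 x·e^(−x/18) dx = 141.407.
Boundary: ½(f(2) + f(27)) = ½(1.78968 + 6.02451) = 3.90710.
Running total after boundary: 145.314.
k=1: B_{2}/(2)! × [f^{(1)}(27) − f^{(1)}(2)] = 1/12 × (-0.111565 − 0.795413) = -0.0755815.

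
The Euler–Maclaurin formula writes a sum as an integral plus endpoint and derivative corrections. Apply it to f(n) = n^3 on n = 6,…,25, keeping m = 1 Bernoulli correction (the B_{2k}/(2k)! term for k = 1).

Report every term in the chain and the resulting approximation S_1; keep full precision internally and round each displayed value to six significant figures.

Integral: ∫_6^25 x^3 dx = 97332.2.
Endpoint term: (f(6) + f(25))/2 = (216.000 + 15625.0)/2 = 7920.50.
Running total after boundary: 105253.
Correction k=1: B_{2}/2! · (f^{(1)}(25) − f^{(1)}(6)) = 1/12 · (1875.00 − 108.000) = 147.250.

S_1 ≈ 105400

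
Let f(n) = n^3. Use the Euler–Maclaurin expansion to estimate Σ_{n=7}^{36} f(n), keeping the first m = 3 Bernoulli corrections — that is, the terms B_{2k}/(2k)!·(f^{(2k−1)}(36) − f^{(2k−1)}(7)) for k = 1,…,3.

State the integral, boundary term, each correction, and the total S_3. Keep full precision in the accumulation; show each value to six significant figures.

S_3 ≈ 443115

Integral: ∫_7^36 x^3 dx = 419304.
½[f(7) + f(36)] = ½[343.000 + 46656.0] = 23499.5.
Running total after boundary: 442803.
Order-1 term: 1/12 · (3888.00 − 147.000) = 311.750.
Partial sum through k=1: 443115.
Order-2 term: −1/720 · (6.00000 − 6.00000) = 0.00000.
Partial sum through k=2: 443115.
Order-3 term: 1/30240 · (0.00000 − 0.00000) = 0.00000.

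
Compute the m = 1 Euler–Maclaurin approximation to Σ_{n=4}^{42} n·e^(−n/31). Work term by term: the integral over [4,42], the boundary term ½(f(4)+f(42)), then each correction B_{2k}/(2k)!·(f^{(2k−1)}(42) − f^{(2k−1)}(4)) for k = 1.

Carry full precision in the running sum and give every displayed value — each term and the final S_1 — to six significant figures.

∫_4^42 x·e^(−x/31) dx evaluates to 369.827.
Endpoint term: (f(4) + f(42))/2 = (3.51578 + 10.8355)/2 = 7.17566.
Running total after boundary: 377.003.
Correction k=1: B_{2}/2! · (f^{(1)}(42) − f^{(1)}(4)) = 1/12 · (-0.0915444 − 0.765533) = -0.0714231.

S_1 ≈ 376.931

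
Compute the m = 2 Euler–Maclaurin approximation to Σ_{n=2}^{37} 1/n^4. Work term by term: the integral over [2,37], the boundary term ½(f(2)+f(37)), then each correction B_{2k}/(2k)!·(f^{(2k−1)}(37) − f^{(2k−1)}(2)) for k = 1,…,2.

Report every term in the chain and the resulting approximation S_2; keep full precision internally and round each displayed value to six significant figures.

The integral term ∫_2^37 1/x^4 dx = 0.0416601.
Endpoint term: (f(2) + f(37))/2 = (0.0625000 + 5.33572e-07)/2 = 0.0312503.
Integral + boundary = 0.0729104.
k=1: B_{2}/(2)! × [f^{(1)}(37) − f^{(1)}(2)] = 1/12 × (-5.76835e-08 − (-0.125000)) = 0.0104167.
Partial sum through k=1: 0.0833270.
k=2: B_{4}/(4)! × [f^{(3)}(37) − f^{(3)}(2)] = −1/720 × (-1.26406e-09 − (-0.937500)) = -0.00130208.

S_2 ≈ 0.0820249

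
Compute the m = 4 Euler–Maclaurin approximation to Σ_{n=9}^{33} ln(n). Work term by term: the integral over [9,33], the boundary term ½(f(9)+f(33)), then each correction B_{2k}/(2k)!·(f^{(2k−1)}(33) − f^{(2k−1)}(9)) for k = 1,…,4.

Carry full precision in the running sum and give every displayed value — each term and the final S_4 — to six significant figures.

Integral: ∫_9^33 ln(x) dx = 71.6097.
Endpoint term: (f(9) + f(33))/2 = (2.19722 + 3.49651)/2 = 2.84687.
Running total after boundary: 74.4566.
k=1: B_{2}/(2)! × [f^{(1)}(33) − f^{(1)}(9)] = 1/12 × (0.0303030 − 0.111111) = -0.00673401.
After k=1: 74.4499.
k=2: B_{4}/(4)! × [f^{(3)}(33) − f^{(3)}(9)] = −1/720 × (5.56529e-05 − 0.00274348) = 3.73310e-06.
After k=2: 74.4499.
k=3: B_{6}/(6)! × [f^{(5)}(33) − f^{(5)}(9)] = 1/30240 × (6.13256e-07 − 0.000406442) = -1.34203e-08.
After k=3: 74.4499.
k=4: B_{8}/(8)! × [f^{(7)}(33) − f^{(7)}(9)] = −1/1209600 × (1.68941e-08 − 0.000150534) = 1.24436e-10.

S_4 ≈ 74.4499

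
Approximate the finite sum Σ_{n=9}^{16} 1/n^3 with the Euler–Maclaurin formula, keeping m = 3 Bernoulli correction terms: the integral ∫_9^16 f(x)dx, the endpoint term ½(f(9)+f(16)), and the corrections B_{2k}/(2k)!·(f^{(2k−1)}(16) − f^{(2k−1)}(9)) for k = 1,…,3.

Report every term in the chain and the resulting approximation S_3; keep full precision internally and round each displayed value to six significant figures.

The integral term ∫_9^16 1/x^3 dx = 0.00421971.
Endpoint term: (f(9) + f(16))/2 = (0.00137174 + 0.000244141)/2 = 0.000807941.
So far: 0.00502766.
Correction k=1: B_{2}/2! · (f^{(1)}(16) − f^{(1)}(9)) = 1/12 · (-4.57764e-05 − (-0.000457247)) = 3.42893e-05.
After k=1: 0.00506195.
Correction k=2: B_{4}/4! · (f^{(3)}(16) − f^{(3)}(9)) = −1/720 · (-3.57628e-06 − (-0.000112901)) = -1.51839e-07.
After k=2: 0.00506179.
Correction k=3: B_{6}/6! · (f^{(5)}(16) − f^{(5)}(9)) = 1/30240 · (-5.86733e-07 − (-5.85410e-05)) = 1.91648e-09.

S_3 ≈ 0.00506180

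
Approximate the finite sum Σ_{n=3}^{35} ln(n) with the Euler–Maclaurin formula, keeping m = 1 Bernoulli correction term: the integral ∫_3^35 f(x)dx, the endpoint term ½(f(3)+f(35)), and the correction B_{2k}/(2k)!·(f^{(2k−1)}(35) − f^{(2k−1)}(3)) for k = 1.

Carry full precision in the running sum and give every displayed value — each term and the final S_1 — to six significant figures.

S_1 ≈ 91.4429

The integral term ∫_3^35 ln(x) dx = 89.1413.
½[f(3) + f(35)] = ½[1.09861 + 3.55535] = 2.32698.
Integral + boundary = 91.4683.
k=1: B_{2}/(2)! × [f^{(1)}(35) − f^{(1)}(3)] = 1/12 × (0.0285714 − 0.333333) = -0.0253968.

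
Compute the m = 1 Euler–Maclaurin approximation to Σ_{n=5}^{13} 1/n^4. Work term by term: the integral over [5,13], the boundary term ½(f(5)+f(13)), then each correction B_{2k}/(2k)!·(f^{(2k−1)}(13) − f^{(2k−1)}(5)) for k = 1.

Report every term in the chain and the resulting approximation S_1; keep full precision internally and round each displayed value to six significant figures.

S_1 ≈ 0.00343822

∫_5^13 1/x^4 dx evaluates to 0.00251494.
½[f(5) + f(13)] = ½[0.00160000 + 3.50128e-05] = 0.000817506.
So far: 0.00333245.
k=1: B_{2}/(2)! × [f^{(1)}(13) − f^{(1)}(5)] = 1/12 × (-1.07732e-05 − (-0.00128000)) = 0.000105769.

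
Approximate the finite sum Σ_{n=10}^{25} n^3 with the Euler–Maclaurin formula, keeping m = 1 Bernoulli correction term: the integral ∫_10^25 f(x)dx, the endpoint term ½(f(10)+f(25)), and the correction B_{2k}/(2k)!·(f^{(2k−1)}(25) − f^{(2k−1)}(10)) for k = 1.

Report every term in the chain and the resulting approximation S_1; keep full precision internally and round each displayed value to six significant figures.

S_1 ≈ 103600

∫_10^25 x^3 dx evaluates to 95156.2.
½[f(10) + f(25)] = ½[1000.00 + 15625.0] = 8312.50.
Running total after boundary: 103469.
Order-1 term: 1/12 · (1875.00 − 300.000) = 131.250.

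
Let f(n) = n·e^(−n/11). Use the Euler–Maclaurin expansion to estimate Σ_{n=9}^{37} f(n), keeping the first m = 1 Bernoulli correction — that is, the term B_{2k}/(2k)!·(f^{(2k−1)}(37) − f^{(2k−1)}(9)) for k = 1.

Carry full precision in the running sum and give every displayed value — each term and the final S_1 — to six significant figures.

The integral term ∫_9^37 x·e^(−x/11) dx = 78.7977.
½[f(9) + f(37)] = ½[3.97110 + 1.28054] = 2.62582.
So far: 81.4235.
Order-1 term: 1/12 · (-0.0818035 − 0.0802242) = -0.0135023.

S_1 ≈ 81.4100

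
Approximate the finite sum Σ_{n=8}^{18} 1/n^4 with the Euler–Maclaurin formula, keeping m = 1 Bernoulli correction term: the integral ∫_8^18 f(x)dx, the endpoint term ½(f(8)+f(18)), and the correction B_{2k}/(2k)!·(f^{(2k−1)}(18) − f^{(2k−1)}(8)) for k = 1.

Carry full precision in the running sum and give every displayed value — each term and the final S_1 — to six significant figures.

S_1 ≈ 0.000730715

The integral term ∫_8^18 1/x^4 dx = 0.000593886.
½[f(8) + f(18)] = ½[0.000244141 + 9.52599e-06] = 0.000126833.
So far: 0.000720719.
Correction k=1: B_{2}/2! · (f^{(1)}(18) − f^{(1)}(8)) = 1/12 · (-2.11689e-06 − (-0.000122070)) = 9.99612e-06.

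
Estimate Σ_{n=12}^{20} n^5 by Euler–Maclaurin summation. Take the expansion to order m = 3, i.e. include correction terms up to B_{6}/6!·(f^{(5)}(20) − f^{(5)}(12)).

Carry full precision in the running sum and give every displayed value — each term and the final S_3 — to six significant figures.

S_3 ≈ 1.19514e+07

∫_12^20 x^5 dx evaluates to 1.01690e+07.
Endpoint term: (f(12) + f(20))/2 = (248832 + 3.20000e+06)/2 = 1.72442e+06.
Integral + boundary = 1.18934e+07.
Correction k=1: B_{2}/2! · (f^{(1)}(20) − f^{(1)}(12)) = 1/12 · (800000 − 103680) = 58026.7.
After k=1: 1.19514e+07.
Correction k=2: B_{4}/4! · (f^{(3)}(20) − f^{(3)}(12)) = −1/720 · (24000.0 − 8640.00) = -21.3333.
After k=2: 1.19514e+07.
Correction k=3: B_{6}/6! · (f^{(5)}(20) − f^{(5)}(12)) = 1/30240 · (120.000 − 120.000) = 0.00000.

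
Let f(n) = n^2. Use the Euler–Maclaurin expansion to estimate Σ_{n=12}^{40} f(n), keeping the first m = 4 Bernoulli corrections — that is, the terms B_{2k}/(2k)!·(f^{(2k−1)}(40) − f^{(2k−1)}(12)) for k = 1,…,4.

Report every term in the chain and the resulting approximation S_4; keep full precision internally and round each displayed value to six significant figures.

Integral: ∫_12^40 x^2 dx = 20757.3.
½[f(12) + f(40)] = ½[144.000 + 1600.00] = 872.000.
So far: 21629.3.
Correction k=1: B_{2}/2! · (f^{(1)}(40) − f^{(1)}(12)) = 1/12 · (80.0000 − 24.0000) = 4.66667.
Running total after k=1: 21634.0.
Correction k=2: B_{4}/4! · (f^{(3)}(40) − f^{(3)}(12)) = −1/720 · (0.00000 − 0.00000) = 0.00000.
Running total after k=2: 21634.0.
Correction k=3: B_{6}/6! · (f^{(5)}(40) − f^{(5)}(12)) = 1/30240 · (0.00000 − 0.00000) = 0.00000.
Running total after k=3: 21634.0.
Correction k=4: B_{8}/8! · (f^{(7)}(40) − f^{(7)}(12)) = −1/1209600 · (0.00000 − 0.00000) = 0.00000.

S_4 ≈ 21634.0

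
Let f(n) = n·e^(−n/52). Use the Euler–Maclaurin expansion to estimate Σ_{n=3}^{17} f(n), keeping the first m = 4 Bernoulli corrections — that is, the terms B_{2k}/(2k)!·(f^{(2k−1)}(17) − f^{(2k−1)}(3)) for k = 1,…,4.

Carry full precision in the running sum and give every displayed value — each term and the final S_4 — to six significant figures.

S_4 ≈ 119.734

∫_3^17 x·e^(−x/52) dx evaluates to 112.222.
Boundary: ½(f(3) + f(17)) = ½(2.83182 + 12.2594) = 7.54559.
So far: 119.767.
k=1: B_{2}/(2)! × [f^{(1)}(17) − f^{(1)}(3)] = 1/12 × (0.485382 − 0.889482) = -0.0336750.
Partial sum through k=1: 119.734.
k=2: B_{4}/(4)! × [f^{(3)}(17) − f^{(3)}(3)] = −1/720 × (0.000712892 − 0.00102713) = 4.36443e-07.
Partial sum through k=2: 119.734.
k=3: B_{6}/(6)! × [f^{(5)}(17) − f^{(5)}(3)] = 1/30240 × (4.60902e-07 − 6.38059e-07) = -5.85837e-12.
Partial sum through k=3: 119.734.
k=4: B_{8}/(8)! × [f^{(7)}(17) − f^{(7)}(3)] = −1/1209600 × (2.43403e-10 − 3.31458e-10) = 7.27970e-17.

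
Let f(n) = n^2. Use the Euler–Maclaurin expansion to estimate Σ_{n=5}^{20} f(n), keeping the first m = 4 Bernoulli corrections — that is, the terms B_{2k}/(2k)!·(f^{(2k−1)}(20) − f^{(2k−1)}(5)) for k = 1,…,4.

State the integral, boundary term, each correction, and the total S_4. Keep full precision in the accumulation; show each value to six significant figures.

∫_5^20 x^2 dx evaluates to 2625.00.
½[f(5) + f(20)] = ½[25.0000 + 400.000] = 212.500.
Running total after boundary: 2837.50.
k=1: B_{2}/(2)! × [f^{(1)}(20) − f^{(1)}(5)] = 1/12 × (40.0000 − 10.0000) = 2.50000.
Running total after k=1: 2840.00.
k=2: B_{4}/(4)! × [f^{(3)}(20) − f^{(3)}(5)] = −1/720 × (0.00000 − 0.00000) = 0.00000.
Running total after k=2: 2840.00.
k=3: B_{6}/(6)! × [f^{(5)}(20) − f^{(5)}(5)] = 1/30240 × (0.00000 − 0.00000) = 0.00000.
Running total after k=3: 2840.00.
k=4: B_{8}/(8)! × [f^{(7)}(20) − f^{(7)}(5)] = −1/1209600 × (0.00000 − 0.00000) = 0.00000.

S_4 ≈ 2840.00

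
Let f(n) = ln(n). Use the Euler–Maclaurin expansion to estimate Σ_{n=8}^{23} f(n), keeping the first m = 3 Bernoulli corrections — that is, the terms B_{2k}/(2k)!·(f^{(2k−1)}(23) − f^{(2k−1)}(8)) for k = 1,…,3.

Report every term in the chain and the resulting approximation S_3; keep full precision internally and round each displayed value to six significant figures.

Integral: ∫_8^23 ln(x) dx = 40.4808.
½[f(8) + f(23)] = ½[2.07944 + 3.13549] = 2.60747.
So far: 43.0883.
k=1: B_{2}/(2)! × [f^{(1)}(23) − f^{(1)}(8)] = 1/12 × (0.0434783 − 0.125000) = -0.00679348.
After k=1: 43.0815.
k=2: B_{4}/(4)! × [f^{(3)}(23) − f^{(3)}(8)] = −1/720 × (0.000164379 − 0.00390625) = 5.19704e-06.
After k=2: 43.0815.
k=3: B_{6}/(6)! × [f^{(5)}(23) − f^{(5)}(8)] = 1/30240 × (3.72883e-06 − 0.000732422) = -2.40970e-08.

S_3 ≈ 43.0815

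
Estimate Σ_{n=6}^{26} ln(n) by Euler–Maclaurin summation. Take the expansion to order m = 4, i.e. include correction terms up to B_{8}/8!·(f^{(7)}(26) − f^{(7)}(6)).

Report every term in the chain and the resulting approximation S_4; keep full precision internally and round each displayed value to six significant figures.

The integral term ∫_6^26 ln(x) dx = 53.9600.
Endpoint term: (f(6) + f(26))/2 = (1.79176 + 3.25810)/2 = 2.52493.
Integral + boundary = 56.4849.
k=1: B_{2}/(2)! × [f^{(1)}(26) − f^{(1)}(6)] = 1/12 × (0.0384615 − 0.166667) = -0.0106838.
Partial sum through k=1: 56.4742.
k=2: B_{4}/(4)! × [f^{(3)}(26) − f^{(3)}(6)] = −1/720 × (0.000113792 − 0.00925926) = 1.27020e-05.
Partial sum through k=2: 56.4742.
k=3: B_{6}/(6)! × [f^{(5)}(26) − f^{(5)}(6)] = 1/30240 × (2.01997e-06 − 0.00308642) = -1.01997e-07.
Partial sum through k=3: 56.4742.
k=4: B_{8}/(8)! × [f^{(7)}(26) − f^{(7)}(6)] = −1/1209600 × (8.96436e-08 − 0.00257202) = 2.12626e-09.

S_4 ≈ 56.4742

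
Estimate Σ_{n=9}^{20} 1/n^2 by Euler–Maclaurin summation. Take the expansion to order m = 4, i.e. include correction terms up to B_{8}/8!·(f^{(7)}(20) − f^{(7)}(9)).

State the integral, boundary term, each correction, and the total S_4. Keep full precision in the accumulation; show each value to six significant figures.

S_4 ≈ 0.0687412

∫_9^20 1/x^2 dx evaluates to 0.0611111.
Boundary: ½(f(9) + f(20)) = ½(0.0123457 + 0.00250000) = 0.00742284.
Integral + boundary = 0.0685340.
k=1: B_{2}/(2)! × [f^{(1)}(20) − f^{(1)}(9)] = 1/12 × (-0.000250000 − (-0.00274348)) = 0.000207790.
Running total after k=1: 0.0687417.
k=2: B_{4}/(4)! × [f^{(3)}(20) − f^{(3)}(9)] = −1/720 × (-7.50000e-06 − (-0.000406442)) = -5.54086e-07.
Running total after k=2: 0.0687412.
k=3: B_{6}/(6)! × [f^{(5)}(20) − f^{(5)}(9)] = 1/30240 × (-5.62500e-07 − (-0.000150534)) = 4.95938e-09.
Running total after k=3: 0.0687412.
k=4: B_{8}/(8)! × [f^{(7)}(20) − f^{(7)}(9)] = −1/1209600 × (-7.87500e-08 − (-0.000104073)) = -8.59741e-11.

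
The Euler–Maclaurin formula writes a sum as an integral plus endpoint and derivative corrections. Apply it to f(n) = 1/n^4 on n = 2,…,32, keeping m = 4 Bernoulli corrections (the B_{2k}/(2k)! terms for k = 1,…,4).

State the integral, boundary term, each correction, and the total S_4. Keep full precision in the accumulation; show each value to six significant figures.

The integral term ∫_2^32 1/x^4 dx = 0.0416565.
½[f(2) + f(32)] = ½[0.0625000 + 9.53674e-07] = 0.0312505.
Running total after boundary: 0.0729070.
Correction k=1: B_{2}/2! · (f^{(1)}(32) − f^{(1)}(2)) = 1/12 · (-1.19209e-07 − (-0.125000)) = 0.0104167.
Running total after k=1: 0.0833236.
Correction k=2: B_{4}/4! · (f^{(3)}(32) − f^{(3)}(2)) = −1/720 · (-3.49246e-09 − (-0.937500)) = -0.00130208.
Running total after k=2: 0.0820215.
Correction k=3: B_{6}/6! · (f^{(5)}(32) − f^{(5)}(2)) = 1/30240 · (-1.90994e-10 − (-13.1250)) = 0.000434028.
Running total after k=3: 0.0824556.
Correction k=4: B_{8}/8! · (f^{(7)}(32) − f^{(7)}(2)) = −1/1209600 · (-1.67866e-11 − (-295.312)) = -0.000244141.

S_4 ≈ 0.0822114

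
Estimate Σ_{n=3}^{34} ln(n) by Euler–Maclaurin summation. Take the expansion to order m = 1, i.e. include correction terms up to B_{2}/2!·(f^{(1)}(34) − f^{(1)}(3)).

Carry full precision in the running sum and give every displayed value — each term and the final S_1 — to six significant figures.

S_1 ≈ 87.8876

The integral term ∫_3^34 ln(x) dx = 85.6004.
Boundary: ½(f(3) + f(34)) = ½(1.09861 + 3.52636) = 2.31249.
Integral + boundary = 87.9129.
Order-1 term: 1/12 · (0.0294118 − 0.333333) = -0.0253268.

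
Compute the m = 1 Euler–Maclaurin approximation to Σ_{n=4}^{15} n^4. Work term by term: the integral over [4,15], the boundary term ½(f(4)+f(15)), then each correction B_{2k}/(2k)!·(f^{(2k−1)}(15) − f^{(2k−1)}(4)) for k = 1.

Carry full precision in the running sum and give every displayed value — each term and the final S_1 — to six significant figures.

The integral term ∫_4^15 x^4 dx = 151670.
Boundary: ½(f(4) + f(15)) = ½(256.000 + 50625.0) = 25440.5.
Running total after boundary: 177111.
k=1: B_{2}/(2)! × [f^{(1)}(15) − f^{(1)}(4)] = 1/12 × (13500.0 − 256.000) = 1103.67.

S_1 ≈ 178214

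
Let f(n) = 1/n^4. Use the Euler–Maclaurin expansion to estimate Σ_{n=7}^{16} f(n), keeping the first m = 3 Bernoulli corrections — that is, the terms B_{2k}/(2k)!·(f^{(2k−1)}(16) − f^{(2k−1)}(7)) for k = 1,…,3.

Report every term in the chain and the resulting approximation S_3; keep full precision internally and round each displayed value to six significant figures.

S_3 ≈ 0.00112563

∫_7^16 1/x^4 dx evaluates to 0.000890437.
Endpoint term: (f(7) + f(16))/2 = (0.000416493 + 1.52588e-05)/2 = 0.000215876.
So far: 0.00110631.
k=1: B_{2}/(2)! × [f^{(1)}(16) − f^{(1)}(7)] = 1/12 × (-3.81470e-06 − (-0.000237996)) = 1.95151e-05.
After k=1: 0.00112583.
k=2: B_{4}/(4)! × [f^{(3)}(16) − f^{(3)}(7)] = −1/720 × (-4.47035e-07 − (-0.000145712)) = -2.01757e-07.
After k=2: 0.00112563.
k=3: B_{6}/(6)! × [f^{(5)}(16) − f^{(5)}(7)] = 1/30240 × (-9.77889e-08 − (-0.000166528)) = 5.50364e-09.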